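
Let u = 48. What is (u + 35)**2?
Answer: 6889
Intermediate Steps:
(u + 35)**2 = (48 + 35)**2 = 83**2 = 6889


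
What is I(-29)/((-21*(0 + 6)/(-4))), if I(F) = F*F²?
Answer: -48778/63 ≈ -774.25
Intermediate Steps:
I(F) = F³
I(-29)/((-21*(0 + 6)/(-4))) = (-29)³/((-21*(0 + 6)/(-4))) = -24389/((-(-21)*6/4)) = -24389/((-21*(-3/2))) = -24389/63/2 = -24389*2/63 = -48778/63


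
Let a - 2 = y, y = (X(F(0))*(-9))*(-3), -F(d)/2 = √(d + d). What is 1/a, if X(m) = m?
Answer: ½ ≈ 0.50000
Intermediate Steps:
F(d) = -2*√2*√d (F(d) = -2*√(d + d) = -2*√2*√d)
y = 0 (y = (-2*√2*√0*(-9))*(-3) = (-2*√2*0*(-9))*(-3) = (0*(-9))*(-3) = 0*(-3) = 0)
a = 2 (a = 2 + 0 = 2)
1/a = 1/2 = ½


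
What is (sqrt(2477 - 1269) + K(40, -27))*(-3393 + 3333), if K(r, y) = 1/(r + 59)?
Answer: -20/33 - 120*sqrt(302) ≈ -2086.0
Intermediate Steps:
K(r, y) = 1/(59 + r)
(sqrt(2477 - 1269) + K(40, -27))*(-3393 + 3333) = (sqrt(2477 - 1269) + 1/(59 + 40))*(-3393 + 3333) = (sqrt(1208) + 1/99)*(-60) = (2*sqrt(302) + 1/99)*(-60) = (1/99 + 2*sqrt(302))*(-60) = -20/33 - 120*sqrt(302)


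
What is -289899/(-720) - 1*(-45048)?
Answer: 3636051/80 ≈ 45451.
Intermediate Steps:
-289899/(-720) - 1*(-45048) = -289899*(-1)/720 + 45048 = -81*(-1193/240) + 45048 = 32211/80 + 45048 = 3636051/80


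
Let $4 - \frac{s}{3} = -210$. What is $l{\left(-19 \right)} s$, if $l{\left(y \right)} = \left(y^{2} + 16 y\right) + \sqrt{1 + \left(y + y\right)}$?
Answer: $36594 + 642 i \sqrt{37} \approx 36594.0 + 3905.1 i$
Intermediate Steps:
$s = 642$ ($s = 12 - -630 = 12 + 630 = 642$)
$l{\left(y \right)} = y^{2} + \sqrt{1 + 2 y} + 16 y$ ($l{\left(y \right)} = \left(y^{2} + 16 y\right) + \sqrt{1 + 2 y} = y^{2} + \sqrt{1 + 2 y} + 16 y$)
$l{\left(-19 \right)} s = \left(\left(-19\right)^{2} + \sqrt{1 + 2 \left(-19\right)} + 16 \left(-19\right)\right) 642 = \left(361 + \sqrt{1 - 38} - 304\right) 642 = \left(361 + \sqrt{-37} - 304\right) 642 = \left(361 + i \sqrt{37} - 304\right) 642 = \left(57 + i \sqrt{37}\right) 642 = 36594 + 642 i \sqrt{37}$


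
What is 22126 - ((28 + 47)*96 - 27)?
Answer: 14953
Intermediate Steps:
22126 - ((28 + 47)*96 - 27) = 22126 - (75*96 - 27) = 22126 - (7200 - 27) = 22126 - 1*7173 = 22126 - 7173 = 14953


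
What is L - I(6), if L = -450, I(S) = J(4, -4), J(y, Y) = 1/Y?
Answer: -1799/4 ≈ -449.75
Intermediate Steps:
I(S) = -1/4 (I(S) = 1/(-4) = -1/4)
L - I(6) = -450 - 1*(-1/4) = -450 + 1/4 = -1799/4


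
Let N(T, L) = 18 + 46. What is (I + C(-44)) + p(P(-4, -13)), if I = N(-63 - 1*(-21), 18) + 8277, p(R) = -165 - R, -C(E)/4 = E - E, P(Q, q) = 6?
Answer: 8170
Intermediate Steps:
C(E) = 0 (C(E) = -4*(E - E) = -4*0 = 0)
N(T, L) = 64
I = 8341 (I = 64 + 8277 = 8341)
(I + C(-44)) + p(P(-4, -13)) = (8341 + 0) + (-165 - 1*6) = 8341 + (-165 - 6) = 8341 - 171 = 8170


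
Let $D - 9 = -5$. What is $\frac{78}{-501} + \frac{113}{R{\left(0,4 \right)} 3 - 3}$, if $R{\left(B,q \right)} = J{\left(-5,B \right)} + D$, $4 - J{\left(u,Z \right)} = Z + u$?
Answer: $\frac{17935}{6012} \approx 2.9832$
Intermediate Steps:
$J{\left(u,Z \right)} = 4 - Z - u$ ($J{\left(u,Z \right)} = 4 - \left(Z + u\right) = 4 - Z - u$)
$D = 4$ ($D = 9 - 5 = 4$)
$R{\left(B,q \right)} = 13 - B$ ($R{\left(B,q \right)} = \left(4 - B - -5\right) + 4 = \left(4 - B + 5\right) + 4 = \left(9 - B\right) + 4 = 13 - B$)
$\frac{78}{-501} + \frac{113}{R{\left(0,4 \right)} 3 - 3} = \frac{78}{-501} + \frac{113}{\left(13 - 0\right) 3 - 3} = 78 \left(- \frac{1}{501}\right) + \frac{113}{\left(13 + 0\right) 3 - 3} = - \frac{26}{167} + \frac{113}{13 \cdot 3 - 3} = - \frac{26}{167} + \frac{113}{39 - 3} = - \frac{26}{167} + \frac{113}{36} = \frac{17935}{6012}$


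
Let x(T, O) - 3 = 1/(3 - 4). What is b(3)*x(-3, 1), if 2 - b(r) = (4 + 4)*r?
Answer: -44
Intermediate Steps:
x(T, O) = 2 (x(T, O) = 3 + 1/(3 - 4) = 3 + 1/(-1) = 3 - 1 = 2)
b(r) = 2 - 8*r (b(r) = 2 - (4 + 4)*r = 2 - 8*r)
b(3)*x(-3, 1) = (2 - 8*3)*2 = (2 - 24)*2 = -22*2 = -44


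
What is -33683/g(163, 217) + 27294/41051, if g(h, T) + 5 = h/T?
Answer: 300075585829/37849022 ≈ 7928.2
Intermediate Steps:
g(h, T) = -5 + h/T
-33683/g(163, 217) + 27294/41051 = -33683/(-5 + 163/217) + 27294/41051 = -33683/(-922/217) + 27294/41051 = -33683*(-217/922) + 27294/41051 = 7309211/922 + 27294/41051 = 300075585829/37849022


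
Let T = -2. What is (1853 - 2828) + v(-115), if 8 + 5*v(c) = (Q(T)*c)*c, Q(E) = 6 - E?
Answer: 100917/5 ≈ 20183.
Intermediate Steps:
v(c) = -8/5 + 8*c²/5 (v(c) = -8/5 + (((6 - 1*(-2))*c)*c)/5 = -8/5 + (((6 + 2)*c)*c)/5 = -8/5 + ((8*c)*c)/5 = -8/5 + (8*c²)/5 = -8/5 + 8*c²/5)
(1853 - 2828) + v(-115) = (1853 - 2828) + (-8/5 + (8/5)*(-115)²) = -975 + (-8/5 + (8/5)*13225) = -975 + (-8/5 + 21160) = -975 + 105792/5 = 100917/5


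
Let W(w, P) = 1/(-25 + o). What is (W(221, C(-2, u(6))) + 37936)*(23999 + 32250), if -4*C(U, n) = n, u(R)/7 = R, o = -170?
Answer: 416103046231/195 ≈ 2.1339e+9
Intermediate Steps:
u(R) = 7*R
C(U, n) = -n/4
W(w, P) = -1/195 (W(w, P) = 1/(-25 - 170) = 1/(-195) = -1/195)
(W(221, C(-2, u(6))) + 37936)*(23999 + 32250) = (-1/195 + 37936)*(23999 + 32250) = (7397519/195)*56249 = 416103046231/195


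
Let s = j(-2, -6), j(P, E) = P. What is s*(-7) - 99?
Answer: -85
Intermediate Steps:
s = -2
s*(-7) - 99 = -2*(-7) - 99 = 14 - 99 = -85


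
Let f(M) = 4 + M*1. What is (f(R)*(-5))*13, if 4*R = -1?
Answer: -975/4 ≈ -243.75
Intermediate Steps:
R = -¼ (R = (¼)*(-1) = -¼ ≈ -0.25000)
f(M) = 4 + M
(f(R)*(-5))*13 = ((4 - ¼)*(-5))*13 = ((15/4)*(-5))*13 = -75/4*13 = -975/4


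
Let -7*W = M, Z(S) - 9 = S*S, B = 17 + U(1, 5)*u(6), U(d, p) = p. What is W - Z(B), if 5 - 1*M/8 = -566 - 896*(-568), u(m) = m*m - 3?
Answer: 3834925/7 ≈ 5.4785e+5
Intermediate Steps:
u(m) = -3 + m² (u(m) = m² - 3 = -3 + m²)
M = -4066856 (M = 40 - 8*(-566 - 896*(-568)) = 40 - 8*(-566 + 508928) = 40 - 8*508362 = 40 - 4066896 = -4066856)
B = 182 (B = 17 + 5*(-3 + 6²) = 17 + 5*(-3 + 36) = 17 + 5*33 = 17 + 165 = 182)
Z(S) = 9 + S² (Z(S) = 9 + S*S = 9 + S²)
W = 4066856/7 (W = -⅐*(-4066856) = 4066856/7 ≈ 5.8098e+5)
W - Z(B) = 4066856/7 - (9 + 182²) = 4066856/7 - (9 + 33124) = 4066856/7 - 1*33133 = 4066856/7 - 33133 = 3834925/7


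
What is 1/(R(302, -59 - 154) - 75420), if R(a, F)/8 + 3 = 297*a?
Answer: 1/642108 ≈ 1.5574e-6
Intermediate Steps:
R(a, F) = -24 + 2376*a (R(a, F) = -24 + 8*(297*a) = -24 + 2376*a)
1/(R(302, -59 - 154) - 75420) = 1/((-24 + 2376*302) - 75420) = 1/((-24 + 717552) - 75420) = 1/(717528 - 75420) = 1/642108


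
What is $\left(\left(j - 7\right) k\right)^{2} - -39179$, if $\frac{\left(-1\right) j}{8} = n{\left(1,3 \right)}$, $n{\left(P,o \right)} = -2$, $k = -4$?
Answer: $40475$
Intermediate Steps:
$j = 16$ ($j = \left(-8\right) \left(-2\right) = 16$)
$\left(\left(j - 7\right) k\right)^{2} - -39179 = \left(\left(16 - 7\right) \left(-4\right)\right)^{2} - -39179 = \left(9 \left(-4\right)\right)^{2} + 39179 = \left(-36\right)^{2} + 39179 = 1296 + 39179 = 40475$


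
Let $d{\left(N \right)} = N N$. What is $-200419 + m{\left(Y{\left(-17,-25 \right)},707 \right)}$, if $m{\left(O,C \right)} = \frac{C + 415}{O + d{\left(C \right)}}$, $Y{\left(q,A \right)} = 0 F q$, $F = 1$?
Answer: $- \frac{100179235609}{499849} \approx -2.0042 \cdot 10^{5}$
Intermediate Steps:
$d{\left(N \right)} = N^{2}$
$Y{\left(q,A \right)} = 0$ ($Y{\left(q,A \right)} = 0 \cdot 1 q = 0 q = 0$)
$m{\left(O,C \right)} = \frac{415 + C}{O + C^{2}}$ ($m{\left(O,C \right)} = \frac{C + 415}{O + C^{2}} = \frac{415 + C}{O + C^{2}}$)
$-200419 + m{\left(Y{\left(-17,-25 \right)},707 \right)} = -200419 + \frac{415 + 707}{0 + 707^{2}} = -200419 + \frac{1}{0 + 499849} \cdot 1122 = -200419 + \frac{1}{499849} \cdot 1122 = -200419 + \frac{1122}{499849} = - \frac{100179235609}{499849}$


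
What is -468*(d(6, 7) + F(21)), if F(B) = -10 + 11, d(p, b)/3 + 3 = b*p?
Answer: -55224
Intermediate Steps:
d(p, b) = -9 + 3*b*p (d(p, b) = -9 + 3*(b*p) = -9 + 3*b*p)
F(B) = 1
-468*(d(6, 7) + F(21)) = -468*((-9 + 3*7*6) + 1) = -468*((-9 + 126) + 1) = -468*(117 + 1) = -468*118 = -55224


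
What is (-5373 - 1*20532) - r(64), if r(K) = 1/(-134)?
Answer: -3471269/134 ≈ -25905.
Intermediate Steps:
r(K) = -1/134
(-5373 - 1*20532) - r(64) = (-5373 - 1*20532) - 1*(-1/134) = (-5373 - 20532) + 1/134 = -25905 + 1/134 = -3471269/134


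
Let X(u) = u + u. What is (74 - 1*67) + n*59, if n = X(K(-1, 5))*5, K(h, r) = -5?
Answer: -2943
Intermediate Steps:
X(u) = 2*u
n = -50 (n = (2*(-5))*5 = -10*5 = -50)
(74 - 1*67) + n*59 = (74 - 1*67) - 50*59 = (74 - 67) - 2950 = 7 - 2950 = -2943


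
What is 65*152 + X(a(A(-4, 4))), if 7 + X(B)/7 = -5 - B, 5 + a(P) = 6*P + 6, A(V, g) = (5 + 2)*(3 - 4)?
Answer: 10083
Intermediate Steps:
A(V, g) = -7 (A(V, g) = 7*(-1) = -7)
a(P) = 1 + 6*P (a(P) = -5 + (6*P + 6) = -5 + (6 + 6*P) = 1 + 6*P)
X(B) = -84 - 7*B (X(B) = -49 + 7*(-5 - B) = -49 + (-35 - 7*B) = -84 - 7*B)
65*152 + X(a(A(-4, 4))) = 65*152 + (-84 - 7*(1 + 6*(-7))) = 9880 + (-84 - 7*(1 - 42)) = 9880 + (-84 - 7*(-41)) = 9880 + (-84 + 287) = 9880 + 203 = 10083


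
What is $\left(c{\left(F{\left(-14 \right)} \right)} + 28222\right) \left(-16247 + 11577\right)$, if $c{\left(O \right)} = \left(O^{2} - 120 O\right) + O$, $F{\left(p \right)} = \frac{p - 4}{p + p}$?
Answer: $- \frac{12881258665}{98} \approx -1.3144 \cdot 10^{8}$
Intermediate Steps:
$F{\left(p \right)} = \frac{-4 + p}{2 p}$
$c{\left(O \right)} = O^{2} - 119 O$
$\left(c{\left(F{\left(-14 \right)} \right)} + 28222\right) \left(-16247 + 11577\right) = \left(\frac{-4 - 14}{2 \left(-14\right)} \left(-119 + \frac{-4 - 14}{2 \left(-14\right)}\right) + 28222\right) \left(-16247 + 11577\right) = \left(\frac{1}{2} \left(- \frac{1}{14}\right) \left(-18\right) \left(-119 + \frac{1}{2} \left(- \frac{1}{14}\right) \left(-18\right)\right) + 28222\right) \left(-4670\right) = \left(\frac{9 \left(-119 + \frac{9}{14}\right)}{14} + 28222\right) \left(-4670\right) = \left(\frac{9}{14} \left(- \frac{1657}{14}\right) + 28222\right) \left(-4670\right) = \left(- \frac{14913}{196} + 28222\right) \left(-4670\right) = \frac{5516599}{196} \left(-4670\right) = - \frac{12881258665}{98}$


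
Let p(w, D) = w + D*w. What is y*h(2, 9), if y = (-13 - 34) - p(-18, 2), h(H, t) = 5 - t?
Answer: -28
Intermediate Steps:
y = 7 (y = (-13 - 34) - (-18)*(1 + 2) = -47 - (-18)*3 = -47 - 1*(-54) = -47 + 54 = 7)
y*h(2, 9) = 7*(5 - 1*9) = 7*(5 - 9) = 7*(-4) = -28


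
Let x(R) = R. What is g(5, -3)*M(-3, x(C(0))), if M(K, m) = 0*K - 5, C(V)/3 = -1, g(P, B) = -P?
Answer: 25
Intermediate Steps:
C(V) = -3 (C(V) = 3*(-1) = -3)
M(K, m) = -5 (M(K, m) = 0 - 5 = -5)
g(5, -3)*M(-3, x(C(0))) = -1*5*(-5) = -5*(-5) = 25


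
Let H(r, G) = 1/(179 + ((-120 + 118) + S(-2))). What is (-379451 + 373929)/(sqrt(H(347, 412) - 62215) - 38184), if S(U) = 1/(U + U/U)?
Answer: 37109960448/256622092495 + 22088*I*sqrt(120448229)/256622092495 ≈ 0.14461 + 0.00094463*I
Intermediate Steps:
S(U) = 1/(1 + U) (S(U) = 1/(U + 1) = 1/(1 + U))
H(r, G) = 1/176 (H(r, G) = 1/(179 + ((-120 + 118) + 1/(1 - 2))) = 1/(179 + (-2 + 1/(-1))) = 1/(179 + (-2 - 1)) = 1/(179 - 3) = 1/176)
(-379451 + 373929)/(sqrt(H(347, 412) - 62215) - 38184) = (-379451 + 373929)/(sqrt(1/176 - 62215) - 38184) = -5522/(sqrt(-10949839/176) - 38184) = -5522/(I*sqrt(120448229)/44 - 38184) = -5522/(-38184 + I*sqrt(120448229)/44)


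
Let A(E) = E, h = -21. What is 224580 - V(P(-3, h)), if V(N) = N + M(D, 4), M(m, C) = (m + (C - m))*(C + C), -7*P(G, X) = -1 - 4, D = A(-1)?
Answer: 1571831/7 ≈ 2.2455e+5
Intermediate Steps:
D = -1
P(G, X) = 5/7 (P(G, X) = -(-1 - 4)/7 = -⅐*(-5) = 5/7)
M(m, C) = 2*C² (M(m, C) = C*(2*C) = 2*C²)
V(N) = 32 + N (V(N) = N + 2*4² = N + 2*16 = N + 32 = 32 + N)
224580 - V(P(-3, h)) = 224580 - (32 + 5/7) = 224580 - 1*229/7 = 224580 - 229/7 = 1571831/7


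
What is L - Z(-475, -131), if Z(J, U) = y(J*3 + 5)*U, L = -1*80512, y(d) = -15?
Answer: -82477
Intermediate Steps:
L = -80512
Z(J, U) = -15*U
L - Z(-475, -131) = -80512 - (-15)*(-131) = -80512 - 1*1965 = -80512 - 1965 = -82477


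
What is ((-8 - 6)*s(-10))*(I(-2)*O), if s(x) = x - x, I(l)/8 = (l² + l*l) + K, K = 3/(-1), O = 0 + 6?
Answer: 0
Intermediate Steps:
O = 6
K = -3 (K = 3*(-1) = -3)
I(l) = -24 + 16*l² (I(l) = 8*((l² + l*l) - 3) = 8*((l² + l²) - 3) = 8*(2*l² - 3) = 8*(-3 + 2*l²) = -24 + 16*l²)
s(x) = 0
((-8 - 6)*s(-10))*(I(-2)*O) = ((-8 - 6)*0)*((-24 + 16*(-2)²)*6) = (-14*0)*((-24 + 16*4)*6) = 0*((-24 + 64)*6) = 0*(40*6) = 0*240 = 0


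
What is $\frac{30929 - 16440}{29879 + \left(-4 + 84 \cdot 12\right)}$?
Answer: $\frac{14489}{30883} \approx 0.46916$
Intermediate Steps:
$\frac{30929 - 16440}{29879 + \left(-4 + 84 \cdot 12\right)} = \frac{14489}{29879 + \left(-4 + 1008\right)} = \frac{14489}{29879 + 1004} = \frac{14489}{30883}$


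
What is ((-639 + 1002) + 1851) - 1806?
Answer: 408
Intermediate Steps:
((-639 + 1002) + 1851) - 1806 = (363 + 1851) - 1806 = 2214 - 1806 = 408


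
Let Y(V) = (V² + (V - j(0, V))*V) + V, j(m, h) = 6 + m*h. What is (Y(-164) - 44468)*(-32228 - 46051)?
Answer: -794062176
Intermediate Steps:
j(m, h) = 6 + h*m
Y(V) = V + V² + V*(-6 + V) (Y(V) = (V² + (V - (6 + V*0))*V) + V = (V² + (V - (6 + 0))*V) + V = (V² + (V - 1*6)*V) + V = (V² + (V - 6)*V) + V = (V² + (-6 + V)*V) + V = (V² + V*(-6 + V)) + V = V + V² + V*(-6 + V))
(Y(-164) - 44468)*(-32228 - 46051) = (-164*(-5 + 2*(-164)) - 44468)*(-32228 - 46051) = (-164*(-5 - 328) - 44468)*(-78279) = (-164*(-333) - 44468)*(-78279) = (54612 - 44468)*(-78279) = 10144*(-78279) = -794062176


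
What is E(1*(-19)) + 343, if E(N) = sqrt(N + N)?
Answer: 343 + I*sqrt(38) ≈ 343.0 + 6.1644*I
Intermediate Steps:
E(N) = sqrt(2)*sqrt(N) (E(N) = sqrt(2*N) = sqrt(2)*sqrt(N))
E(1*(-19)) + 343 = sqrt(2)*sqrt(1*(-19)) + 343 = sqrt(2)*sqrt(-19) + 343 = sqrt(2)*(I*sqrt(19)) + 343 = I*sqrt(38) + 343 = 343 + I*sqrt(38)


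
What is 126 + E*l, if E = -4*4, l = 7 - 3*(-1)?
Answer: -34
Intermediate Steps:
l = 10 (l = 7 + 3 = 10)
E = -16
126 + E*l = 126 - 16*10 = 126 - 160 = -34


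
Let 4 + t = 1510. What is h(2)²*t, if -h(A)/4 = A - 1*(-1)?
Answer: 216864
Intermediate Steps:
h(A) = -4 - 4*A (h(A) = -4*(A - 1*(-1)) = -4*(A + 1) = -4*(1 + A) = -4 - 4*A)
t = 1506 (t = -4 + 1510 = 1506)
h(2)²*t = (-4 - 4*2)²*1506 = (-4 - 8)²*1506 = (-12)²*1506 = 144*1506 = 216864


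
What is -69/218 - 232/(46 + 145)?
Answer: -63755/41638 ≈ -1.5312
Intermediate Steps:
-69/218 - 232/(46 + 145) = -69*1/218 - 232/191 = -69/218 - 232*1/191 = -69/218 - 232/191 = -63755/41638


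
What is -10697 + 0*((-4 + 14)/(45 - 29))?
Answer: -10697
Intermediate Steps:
-10697 + 0*((-4 + 14)/(45 - 29)) = -10697 + 0*(10/16) = -10697 + 0*(10*(1/16)) = -10697 + 0*(5/8) = -10697 + 0 = -10697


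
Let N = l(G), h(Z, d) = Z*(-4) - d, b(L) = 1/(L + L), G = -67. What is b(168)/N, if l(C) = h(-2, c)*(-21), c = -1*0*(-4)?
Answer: -1/56448 ≈ -1.7715e-5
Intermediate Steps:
c = 0 (c = 0*(-4) = 0)
b(L) = 1/(2*L)
h(Z, d) = -d - 4*Z (h(Z, d) = -4*Z - d = -d - 4*Z)
l(C) = -168 (l(C) = (-1*0 - 4*(-2))*(-21) = (0 + 8)*(-21) = 8*(-21) = -168)
N = -168
b(168)/N = ((½)/168)/(-168) = ((½)*(1/168))*(-1/168) = (1/336)*(-1/168) = -1/56448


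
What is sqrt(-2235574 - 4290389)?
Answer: 3*I*sqrt(725107) ≈ 2554.6*I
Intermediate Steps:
sqrt(-2235574 - 4290389) = sqrt(-6525963) = 3*I*sqrt(725107)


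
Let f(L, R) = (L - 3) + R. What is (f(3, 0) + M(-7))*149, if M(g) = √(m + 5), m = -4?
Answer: 149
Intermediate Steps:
f(L, R) = -3 + L + R (f(L, R) = (-3 + L) + R = -3 + L + R)
M(g) = 1 (M(g) = √(-4 + 5) = √1 = 1)
(f(3, 0) + M(-7))*149 = ((-3 + 3 + 0) + 1)*149 = (0 + 1)*149 = 1*149 = 149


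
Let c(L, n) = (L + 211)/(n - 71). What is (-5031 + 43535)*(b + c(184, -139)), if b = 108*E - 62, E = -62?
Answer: -5465931580/21 ≈ -2.6028e+8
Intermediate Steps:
c(L, n) = (211 + L)/(-71 + n)
b = -6758 (b = 108*(-62) - 62 = -6696 - 62 = -6758)
(-5031 + 43535)*(b + c(184, -139)) = (-5031 + 43535)*(-6758 + (211 + 184)/(-71 - 139)) = 38504*(-6758 + 395/(-210)) = 38504*(-6758 - 1/210*395) = 38504*(-6758 - 79/42) = 38504*(-283915/42) = -5465931580/21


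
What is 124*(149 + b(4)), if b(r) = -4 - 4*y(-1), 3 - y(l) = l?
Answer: 15996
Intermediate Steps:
y(l) = 3 - l
b(r) = -20 (b(r) = -4 - 4*(3 - 1*(-1)) = -4 - 4*(3 + 1) = -4 - 4*4 = -4 - 16 = -20)
124*(149 + b(4)) = 124*(149 - 20) = 124*129 = 15996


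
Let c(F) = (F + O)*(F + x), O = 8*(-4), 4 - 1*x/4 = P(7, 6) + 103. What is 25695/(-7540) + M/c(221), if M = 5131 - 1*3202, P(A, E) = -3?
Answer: -53742035/15485652 ≈ -3.4704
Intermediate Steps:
M = 1929 (M = 5131 - 3202 = 1929)
x = -384 (x = 16 - 4*(-3 + 103) = 16 - 4*100 = 16 - 400 = -384)
O = -32
c(F) = (-384 + F)*(-32 + F) (c(F) = (F - 32)*(F - 384) = (-32 + F)*(-384 + F) = (-384 + F)*(-32 + F))
25695/(-7540) + M/c(221) = 25695/(-7540) + 1929/(12288 + 221² - 416*221) = 25695*(-1/7540) + 1929/(12288 + 48841 - 91936) = -5139/1508 + 1929/(-30807) = -5139/1508 + 1929*(-1/30807) = -5139/1508 - 643/10269 = -53742035/15485652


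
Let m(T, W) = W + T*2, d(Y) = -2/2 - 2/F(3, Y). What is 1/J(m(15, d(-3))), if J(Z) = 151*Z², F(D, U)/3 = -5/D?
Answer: 25/3262959 ≈ 7.6618e-6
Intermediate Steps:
F(D, U) = -15/D (F(D, U) = 3*(-5/D) = -15/D)
d(Y) = -⅗ (d(Y) = -2/2 - 2/((-15/3)) = -2*½ - 2/((-15*⅓)) = -1 - 2/(-5) = -1 - 2*(-⅕) = -1 + ⅖ = -⅗)
m(T, W) = W + 2*T
1/J(m(15, d(-3))) = 1/(151*(-⅗ + 2*15)²) = 1/(151*(-⅗ + 30)²) = 1/(151*(147/5)²) = 1/(151*(21609/25)) = 1/(3262959/25) = 25/3262959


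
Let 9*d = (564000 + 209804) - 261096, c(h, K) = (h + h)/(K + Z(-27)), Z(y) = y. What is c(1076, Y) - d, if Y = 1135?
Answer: -142015274/2493 ≈ -56966.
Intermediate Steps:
c(h, K) = 2*h/(-27 + K) (c(h, K) = (h + h)/(K - 27) = (2*h)/(-27 + K) = 2*h/(-27 + K))
d = 512708/9 (d = ((564000 + 209804) - 261096)/9 = (773804 - 261096)/9 = (⅑)*512708 = 512708/9 ≈ 56968.)
c(1076, Y) - d = 2*1076/(-27 + 1135) - 1*512708/9 = 2*1076/1108 - 512708/9 = 2*1076*(1/1108) - 512708/9 = 538/277 - 512708/9 = -142015274/2493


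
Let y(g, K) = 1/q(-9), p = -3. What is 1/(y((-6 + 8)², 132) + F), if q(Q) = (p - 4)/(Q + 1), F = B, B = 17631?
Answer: 7/123425 ≈ 5.6715e-5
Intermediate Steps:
F = 17631
q(Q) = -7/(1 + Q) (q(Q) = (-3 - 4)/(Q + 1) = -7/(1 + Q))
y(g, K) = 8/7 (y(g, K) = 1/(-7/(1 - 9)) = 1/(-7/(-8)) = 1/(-7*(-⅛)) = 1/(7/8) = 8/7)
1/(y((-6 + 8)², 132) + F) = 1/(8/7 + 17631) = 1/(123425/7) = 7/123425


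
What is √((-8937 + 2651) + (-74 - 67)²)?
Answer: √13595 ≈ 116.60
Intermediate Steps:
√((-8937 + 2651) + (-74 - 67)²) = √(-6286 + (-141)²) = √(-6286 + 19881) = √13595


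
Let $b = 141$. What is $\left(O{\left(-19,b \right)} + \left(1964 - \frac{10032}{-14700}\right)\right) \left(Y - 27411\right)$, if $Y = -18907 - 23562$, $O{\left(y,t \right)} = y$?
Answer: $- \frac{33311250936}{245} \approx -1.3596 \cdot 10^{8}$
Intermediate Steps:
$Y = -42469$
$\left(O{\left(-19,b \right)} + \left(1964 - \frac{10032}{-14700}\right)\right) \left(Y - 27411\right) = \left(-19 + \left(1964 - \frac{10032}{-14700}\right)\right) \left(-42469 - 27411\right) = \left(-19 + \left(1964 - 10032 \left(- \frac{1}{14700}\right)\right)\right) \left(-69880\right) = \left(-19 + \left(1964 - - \frac{836}{1225}\right)\right) \left(-69880\right) = \left(-19 + \left(1964 + \frac{836}{1225}\right)\right) \left(-69880\right) = \left(-19 + \frac{2406736}{1225}\right) \left(-69880\right) = \frac{2383461}{1225} \left(-69880\right) = - \frac{33311250936}{245}$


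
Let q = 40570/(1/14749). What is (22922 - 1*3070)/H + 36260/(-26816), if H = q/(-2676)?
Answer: -412881371047/286532278480 ≈ -1.4410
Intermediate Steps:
q = 598366930 (q = 40570/(1/14749) = 40570*14749 = 598366930)
H = -299183465/1338 (H = 598366930/(-2676) = 598366930*(-1/2676) = -299183465/1338 ≈ -2.2361e+5)
(22922 - 1*3070)/H + 36260/(-26816) = (22922 - 1*3070)/(-299183465/1338) + 36260/(-26816) = (22922 - 3070)*(-1338/299183465) + 36260*(-1/26816) = 19852*(-1338/299183465) - 9065/6704 = -3794568/42740495 - 9065/6704 = -412881371047/286532278480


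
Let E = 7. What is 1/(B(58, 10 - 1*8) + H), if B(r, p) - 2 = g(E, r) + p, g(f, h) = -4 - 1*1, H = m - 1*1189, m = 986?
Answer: -1/204 ≈ -0.0049020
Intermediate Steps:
H = -203 (H = 986 - 1*1189 = 986 - 1189 = -203)
g(f, h) = -5 (g(f, h) = -4 - 1 = -5)
B(r, p) = -3 + p (B(r, p) = 2 + (-5 + p) = -3 + p)
1/(B(58, 10 - 1*8) + H) = 1/((-3 + (10 - 1*8)) - 203) = 1/((-3 + (10 - 8)) - 203) = 1/((-3 + 2) - 203) = 1/(-1 - 203) = 1/(-204) = -1/204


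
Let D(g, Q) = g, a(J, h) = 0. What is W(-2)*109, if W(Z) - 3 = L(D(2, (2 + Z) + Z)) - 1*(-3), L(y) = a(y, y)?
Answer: 654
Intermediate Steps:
L(y) = 0
W(Z) = 6 (W(Z) = 3 + (0 - 1*(-3)) = 3 + (0 + 3) = 3 + 3 = 6)
W(-2)*109 = 6*109 = 654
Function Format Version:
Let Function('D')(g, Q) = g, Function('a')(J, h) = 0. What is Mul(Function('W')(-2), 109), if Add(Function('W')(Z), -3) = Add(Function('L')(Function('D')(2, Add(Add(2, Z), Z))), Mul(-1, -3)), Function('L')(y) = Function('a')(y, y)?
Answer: 654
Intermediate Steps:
Function('L')(y) = 0
Function('W')(Z) = 6 (Function('W')(Z) = Add(3, Add(0, Mul(-1, -3))) = Add(3, Add(0, 3)) = Add(3, 3) = 6)
Mul(Function('W')(-2), 109) = Mul(6, 109) = 654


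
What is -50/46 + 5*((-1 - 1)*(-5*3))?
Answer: 3425/23 ≈ 148.91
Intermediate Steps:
-50/46 + 5*((-1 - 1)*(-5*3)) = -50*1/46 + 5*(-2*(-15)) = -25/23 + 5*30 = -25/23 + 150 = 3425/23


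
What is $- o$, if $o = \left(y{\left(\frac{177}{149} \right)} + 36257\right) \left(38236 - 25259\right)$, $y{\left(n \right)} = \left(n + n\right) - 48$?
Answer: $- \frac{70017338615}{149} \approx -4.6992 \cdot 10^{8}$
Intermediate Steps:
$y{\left(n \right)} = -48 + 2 n$ ($y{\left(n \right)} = 2 n - 48 = -48 + 2 n$)
$o = \frac{70017338615}{149}$ ($o = \left(\left(-48 + 2 \cdot \frac{177}{149}\right) + 36257\right) \left(38236 - 25259\right) = \left(\left(-48 + 2 \cdot 177 \cdot \frac{1}{149}\right) + 36257\right) 12977 = \left(\left(-48 + 2 \cdot \frac{177}{149}\right) + 36257\right) 12977 = \left(\left(-48 + \frac{354}{149}\right) + 36257\right) 12977 = \left(- \frac{6798}{149} + 36257\right) 12977 = \frac{5395495}{149} \cdot 12977 = \frac{70017338615}{149} \approx 4.6992 \cdot 10^{8}$)
$- o = \left(-1\right) \frac{70017338615}{149} = - \frac{70017338615}{149}$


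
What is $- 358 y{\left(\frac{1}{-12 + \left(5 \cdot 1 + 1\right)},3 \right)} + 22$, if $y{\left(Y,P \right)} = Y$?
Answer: $\frac{245}{3} \approx 81.667$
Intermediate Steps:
$- 358 y{\left(\frac{1}{-12 + \left(5 \cdot 1 + 1\right)},3 \right)} + 22 = - \frac{358}{-12 + \left(5 \cdot 1 + 1\right)} + 22 = - \frac{358}{-12 + \left(5 + 1\right)} + 22 = - \frac{358}{-12 + 6} + 22 = - \frac{358}{-6} + 22 = \left(-358\right) \left(- \frac{1}{6}\right) + 22 = \frac{179}{3} + 22 = \frac{245}{3}$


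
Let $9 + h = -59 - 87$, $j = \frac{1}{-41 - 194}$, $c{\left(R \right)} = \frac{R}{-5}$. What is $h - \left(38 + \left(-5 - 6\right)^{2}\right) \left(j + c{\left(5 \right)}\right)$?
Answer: $\frac{1099}{235} \approx 4.6766$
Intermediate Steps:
$c{\left(R \right)} = - \frac{R}{5}$ ($c{\left(R \right)} = R \left(- \frac{1}{5}\right) = - \frac{R}{5}$)
$j = - \frac{1}{235}$ ($j = \frac{1}{-235} = - \frac{1}{235} \approx -0.0042553$)
$h = -155$ ($h = -9 - 146 = -155$)
$h - \left(38 + \left(-5 - 6\right)^{2}\right) \left(j + c{\left(5 \right)}\right) = -155 - \left(38 + \left(-5 - 6\right)^{2}\right) \left(- \frac{1}{235} - 1\right) = -155 - \left(38 + \left(-11\right)^{2}\right) \left(- \frac{1}{235} - 1\right) = -155 - \left(38 + 121\right) \left(- \frac{236}{235}\right) = -155 - 159 \left(- \frac{236}{235}\right) = -155 - - \frac{37524}{235} = -155 + \frac{37524}{235} = \frac{1099}{235}$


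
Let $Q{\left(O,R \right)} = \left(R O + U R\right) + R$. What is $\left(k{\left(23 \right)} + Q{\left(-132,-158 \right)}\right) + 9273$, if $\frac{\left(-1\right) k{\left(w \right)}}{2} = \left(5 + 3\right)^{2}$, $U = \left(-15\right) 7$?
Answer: $46433$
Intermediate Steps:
$U = -105$
$k{\left(w \right)} = -128$ ($k{\left(w \right)} = - 2 \left(5 + 3\right)^{2} = - 2 \cdot 8^{2} = \left(-2\right) 64 = -128$)
$Q{\left(O,R \right)} = - 104 R + O R$ ($Q{\left(O,R \right)} = \left(R O - 105 R\right) + R = \left(O R - 105 R\right) + R = \left(- 105 R + O R\right) + R = - 104 R + O R$)
$\left(k{\left(23 \right)} + Q{\left(-132,-158 \right)}\right) + 9273 = \left(-128 - 158 \left(-104 - 132\right)\right) + 9273 = \left(-128 - -37288\right) + 9273 = \left(-128 + 37288\right) + 9273 = 37160 + 9273 = 46433$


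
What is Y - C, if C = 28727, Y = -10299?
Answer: -39026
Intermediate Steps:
Y - C = -10299 - 1*28727 = -10299 - 28727 = -39026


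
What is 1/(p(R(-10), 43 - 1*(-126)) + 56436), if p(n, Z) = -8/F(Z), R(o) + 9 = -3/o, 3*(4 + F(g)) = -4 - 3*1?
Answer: 19/1072308 ≈ 1.7719e-5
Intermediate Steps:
F(g) = -19/3 (F(g) = -4 + (-4 - 3*1)/3 = -4 + (-4 - 3)/3 = -4 + (⅓)*(-7) = -4 - 7/3 = -19/3)
R(o) = -9 - 3/o
p(n, Z) = 24/19 (p(n, Z) = -8/(-19/3) = -8*(-3/19) = 24/19)
1/(p(R(-10), 43 - 1*(-126)) + 56436) = 1/(24/19 + 56436) = 1/(1072308/19) = 19/1072308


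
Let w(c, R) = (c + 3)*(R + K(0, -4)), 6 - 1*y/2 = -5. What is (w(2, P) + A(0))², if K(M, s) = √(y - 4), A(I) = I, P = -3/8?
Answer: 29025/64 - 225*√2/4 ≈ 373.97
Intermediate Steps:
P = -3/8 (P = -3*⅛ = -3/8 ≈ -0.37500)
y = 22 (y = 12 - 2*(-5) = 12 + 10 = 22)
K(M, s) = 3*√2 (K(M, s) = √(22 - 4) = √18 = 3*√2)
w(c, R) = (3 + c)*(R + 3*√2) (w(c, R) = (c + 3)*(R + 3*√2) = (3 + c)*(R + 3*√2))
(w(2, P) + A(0))² = ((3*(-3/8) + 9*√2 - 3/8*2 + 3*2*√2) + 0)² = ((-9/8 + 9*√2 - ¾ + 6*√2) + 0)² = ((-15/8 + 15*√2) + 0)² = (-15/8 + 15*√2)²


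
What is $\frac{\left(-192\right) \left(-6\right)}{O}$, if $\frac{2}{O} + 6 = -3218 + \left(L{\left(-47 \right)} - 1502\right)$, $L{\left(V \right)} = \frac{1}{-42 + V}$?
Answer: $- \frac{242274240}{89} \approx -2.7222 \cdot 10^{6}$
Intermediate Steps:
$O = - \frac{178}{420615}$ ($O = \frac{2}{-6 - \left(4720 - \frac{1}{-42 - 47}\right)} = \frac{2}{-6 - \left(4720 + \frac{1}{89}\right)} = \frac{2}{-6 - \frac{420081}{89}} = \frac{2}{- \frac{420615}{89}} = 2 \left(- \frac{89}{420615}\right) = - \frac{178}{420615} \approx -0.00042319$)
$\frac{\left(-192\right) \left(-6\right)}{O} = \frac{\left(-192\right) \left(-6\right)}{- \frac{178}{420615}} = 1152 \left(- \frac{420615}{178}\right) = - \frac{242274240}{89}$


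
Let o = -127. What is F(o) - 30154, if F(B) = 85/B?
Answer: -3829643/127 ≈ -30155.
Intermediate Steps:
F(o) - 30154 = 85/(-127) - 30154 = 85*(-1/127) - 30154 = -85/127 - 30154 = -3829643/127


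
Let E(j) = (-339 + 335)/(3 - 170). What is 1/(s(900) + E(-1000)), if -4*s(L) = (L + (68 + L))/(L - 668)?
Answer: -38744/77061 ≈ -0.50277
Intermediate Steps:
E(j) = 4/167 (E(j) = -4/(-167) = -4*(-1/167) = 4/167)
s(L) = -(68 + 2*L)/(4*(-668 + L)) (s(L) = -(L + (68 + L))/(4*(L - 668)) = -(68 + 2*L)/(4*(-668 + L)))
1/(s(900) + E(-1000)) = 1/((-34 - 1*900)/(2*(-668 + 900)) + 4/167) = 1/((1/2)*(-34 - 900)/232 + 4/167) = 1/((1/2)*(1/232)*(-934) + 4/167) = 1/(-467/232 + 4/167) = 1/(-77061/38744) = -38744/77061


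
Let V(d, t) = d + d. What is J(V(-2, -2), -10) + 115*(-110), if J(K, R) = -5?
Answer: -12655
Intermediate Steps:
V(d, t) = 2*d
J(V(-2, -2), -10) + 115*(-110) = -5 + 115*(-110) = -5 - 12650 = -12655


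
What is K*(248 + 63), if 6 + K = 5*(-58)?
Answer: -92056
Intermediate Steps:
K = -296 (K = -6 + 5*(-58) = -6 - 290 = -296)
K*(248 + 63) = -296*(248 + 63) = -296*311 = -92056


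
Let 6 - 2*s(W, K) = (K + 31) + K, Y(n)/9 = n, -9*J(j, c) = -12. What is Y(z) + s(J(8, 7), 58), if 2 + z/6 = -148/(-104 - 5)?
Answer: -22929/218 ≈ -105.18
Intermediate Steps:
J(j, c) = 4/3 (J(j, c) = -1/9*(-12) = 4/3)
z = -420/109 (z = -12 + 6*(-148/(-104 - 5)) = -12 + 6*(-148/(-109)) = -12 + 6*(-148*(-1/109)) = -12 + 6*(148/109) = -12 + 888/109 = -420/109 ≈ -3.8532)
Y(n) = 9*n
s(W, K) = -25/2 - K (s(W, K) = 3 - ((K + 31) + K)/2 = 3 - ((31 + K) + K)/2 = 3 - (31 + 2*K)/2 = 3 + (-31/2 - K) = -25/2 - K)
Y(z) + s(J(8, 7), 58) = 9*(-420/109) + (-25/2 - 1*58) = -3780/109 + (-25/2 - 58) = -3780/109 - 141/2 = -22929/218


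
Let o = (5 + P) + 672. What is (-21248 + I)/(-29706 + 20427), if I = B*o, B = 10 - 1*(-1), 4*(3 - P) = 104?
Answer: 14054/9279 ≈ 1.5146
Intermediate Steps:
P = -23 (P = 3 - 1/4*104 = 3 - 26 = -23)
B = 11 (B = 10 + 1 = 11)
o = 654 (o = (5 - 23) + 672 = -18 + 672 = 654)
I = 7194 (I = 11*654 = 7194)
(-21248 + I)/(-29706 + 20427) = (-21248 + 7194)/(-29706 + 20427) = -14054/(-9279) = -14054*(-1/9279) = 14054/9279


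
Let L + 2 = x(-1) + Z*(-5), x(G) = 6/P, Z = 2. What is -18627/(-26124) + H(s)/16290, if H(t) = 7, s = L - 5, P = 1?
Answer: 7228969/10132380 ≈ 0.71345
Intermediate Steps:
x(G) = 6 (x(G) = 6/1 = 6*1 = 6)
L = -6 (L = -2 + (6 + 2*(-5)) = -2 + (6 - 10) = -2 - 4 = -6)
s = -11 (s = -6 - 5 = -11)
-18627/(-26124) + H(s)/16290 = -18627/(-26124) + 7/16290 = -18627*(-1/26124) + 7*(1/16290) = 887/1244 + 7/16290 = 7228969/10132380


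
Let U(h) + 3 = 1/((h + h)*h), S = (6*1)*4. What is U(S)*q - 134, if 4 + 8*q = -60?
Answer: -15841/144 ≈ -110.01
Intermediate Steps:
q = -8 (q = -½ + (⅛)*(-60) = -½ - 15/2 = -8)
S = 24 (S = 6*4 = 24)
U(h) = -3 + 1/(2*h²) (U(h) = -3 + 1/((h + h)*h) = -3 + 1/(((2*h))*h) = -3 + (1/(2*h))/h = -3 + 1/(2*h²))
U(S)*q - 134 = (-3 + (½)/24²)*(-8) - 134 = (-3 + (½)*(1/576))*(-8) - 134 = (-3 + 1/1152)*(-8) - 134 = -3455/1152*(-8) - 134 = 3455/144 - 134 = -15841/144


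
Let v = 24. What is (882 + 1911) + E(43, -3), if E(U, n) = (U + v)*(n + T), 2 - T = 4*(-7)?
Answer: 4602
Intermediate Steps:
T = 30 (T = 2 - 4*(-7) = 2 - 1*(-28) = 2 + 28 = 30)
E(U, n) = (24 + U)*(30 + n) (E(U, n) = (U + 24)*(n + 30) = (24 + U)*(30 + n))
(882 + 1911) + E(43, -3) = (882 + 1911) + (720 + 24*(-3) + 30*43 + 43*(-3)) = 2793 + (720 - 72 + 1290 - 129) = 2793 + 1809 = 4602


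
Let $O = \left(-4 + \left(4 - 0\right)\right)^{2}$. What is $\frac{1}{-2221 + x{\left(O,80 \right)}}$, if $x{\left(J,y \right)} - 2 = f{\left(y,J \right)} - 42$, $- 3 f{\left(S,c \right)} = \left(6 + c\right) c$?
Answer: $- \frac{1}{2261} \approx -0.00044228$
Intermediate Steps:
$O = 0$ ($O = \left(-4 + \left(4 + 0\right)\right)^{2} = \left(-4 + 4\right)^{2} = 0^{2} = 0$)
$f{\left(S,c \right)} = - \frac{c \left(6 + c\right)}{3}$ ($f{\left(S,c \right)} = - \frac{\left(6 + c\right) c}{3} = - \frac{c \left(6 + c\right)}{3}$)
$x{\left(J,y \right)} = -40 - \frac{J \left(6 + J\right)}{3}$ ($x{\left(J,y \right)} = 2 - \left(42 + \frac{J \left(6 + J\right)}{3}\right) = -40 - \frac{J \left(6 + J\right)}{3}$)
$\frac{1}{-2221 + x{\left(O,80 \right)}} = \frac{1}{-2221 - \left(40 + 0 \left(6 + 0\right)\right)} = \frac{1}{-2221 - \left(40 + 0 \cdot 6\right)} = \frac{1}{-2221 + \left(-40 + 0\right)} = \frac{1}{-2221 - 40} = \frac{1}{-2261} = - \frac{1}{2261}$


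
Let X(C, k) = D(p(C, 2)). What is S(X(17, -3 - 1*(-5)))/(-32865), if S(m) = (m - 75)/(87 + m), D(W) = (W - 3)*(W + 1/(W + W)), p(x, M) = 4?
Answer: 1/42255 ≈ 2.3666e-5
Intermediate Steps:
D(W) = (-3 + W)*(W + 1/(2*W))
X(C, k) = 33/8 (X(C, k) = 1/2 + 4**2 - 3*4 - 3/2/4 = 1/2 + 16 - 12 - 3/2*1/4 = 1/2 + 16 - 12 - 3/8 = 33/8)
S(m) = (-75 + m)/(87 + m)
S(X(17, -3 - 1*(-5)))/(-32865) = ((-75 + 33/8)/(87 + 33/8))/(-32865) = (-567/8/(729/8))*(-1/32865) = ((8/729)*(-567/8))*(-1/32865) = -7/9*(-1/32865) = 1/42255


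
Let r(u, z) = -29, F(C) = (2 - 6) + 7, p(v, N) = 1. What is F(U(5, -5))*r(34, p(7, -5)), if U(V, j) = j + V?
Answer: -87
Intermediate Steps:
U(V, j) = V + j
F(C) = 3 (F(C) = -4 + 7 = 3)
F(U(5, -5))*r(34, p(7, -5)) = 3*(-29) = -87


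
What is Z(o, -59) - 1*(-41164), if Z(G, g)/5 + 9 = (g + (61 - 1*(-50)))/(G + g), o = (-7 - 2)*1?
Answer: 698958/17 ≈ 41115.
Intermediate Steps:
o = -9 (o = -9*1 = -9)
Z(G, g) = -45 + 5*(111 + g)/(G + g) (Z(G, g) = -45 + 5*((g + (61 - 1*(-50)))/(G + g)) = -45 + 5*((g + (61 + 50))/(G + g)) = -45 + 5*((g + 111)/(G + g)) = -45 + 5*((111 + g)/(G + g)) = -45 + 5*(111 + g)/(G + g))
Z(o, -59) - 1*(-41164) = 5*(111 - 9*(-9) - 8*(-59))/(-9 - 59) - 1*(-41164) = 5*(111 + 81 + 472)/(-68) + 41164 = 5*(-1/68)*664 + 41164 = -830/17 + 41164 = 698958/17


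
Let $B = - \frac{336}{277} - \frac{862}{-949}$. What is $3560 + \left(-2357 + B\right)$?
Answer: $\frac{316156129}{262873} \approx 1202.7$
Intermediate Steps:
$B = - \frac{80090}{262873}$ ($B = \left(-336\right) \frac{1}{277} - - \frac{862}{949} = - \frac{336}{277} + \frac{862}{949} = - \frac{80090}{262873} \approx -0.30467$)
$3560 + \left(-2357 + B\right) = 3560 - \frac{619671751}{262873} = \frac{316156129}{262873}$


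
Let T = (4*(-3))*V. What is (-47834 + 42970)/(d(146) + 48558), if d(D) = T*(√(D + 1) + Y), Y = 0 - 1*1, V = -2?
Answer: -19672448/196288707 + 68096*√3/196288707 ≈ -0.099621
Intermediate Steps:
T = 24 (T = (4*(-3))*(-2) = -12*(-2) = 24)
Y = -1 (Y = 0 - 1 = -1)
d(D) = -24 + 24*√(1 + D) (d(D) = 24*(√(D + 1) - 1) = 24*(√(1 + D) - 1) = 24*(-1 + √(1 + D)) = -24 + 24*√(1 + D))
(-47834 + 42970)/(d(146) + 48558) = (-47834 + 42970)/((-24 + 24*√(1 + 146)) + 48558) = -4864/((-24 + 24*√147) + 48558) = -4864/((-24 + 24*(7*√3)) + 48558) = -4864/((-24 + 168*√3) + 48558) = -4864/(48534 + 168*√3)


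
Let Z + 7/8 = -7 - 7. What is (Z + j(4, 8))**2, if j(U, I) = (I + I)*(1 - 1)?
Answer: 14161/64 ≈ 221.27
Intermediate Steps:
Z = -119/8 (Z = -7/8 + (-7 - 7) = -7/8 - 14 = -119/8 ≈ -14.875)
j(U, I) = 0 (j(U, I) = (2*I)*0 = 0)
(Z + j(4, 8))**2 = (-119/8 + 0)**2 = (-119/8)**2 = 14161/64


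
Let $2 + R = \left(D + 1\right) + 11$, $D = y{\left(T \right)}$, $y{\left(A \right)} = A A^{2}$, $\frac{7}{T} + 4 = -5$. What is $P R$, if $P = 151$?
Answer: $\frac{1048997}{729} \approx 1439.0$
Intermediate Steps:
$T = - \frac{7}{9}$ ($T = \frac{7}{-4 - 5} = \frac{7}{-9} = 7 \left(- \frac{1}{9}\right) = - \frac{7}{9} \approx -0.77778$)
$y{\left(A \right)} = A^{3}$
$D = - \frac{343}{729}$ ($D = \left(- \frac{7}{9}\right)^{3} = - \frac{343}{729} \approx -0.47051$)
$R = \frac{6947}{729}$ ($R = -2 + \left(\left(- \frac{343}{729} + 1\right) + 11\right) = -2 + \left(\frac{386}{729} + 11\right) = -2 + \frac{8405}{729} = \frac{6947}{729} \approx 9.5295$)
$P R = 151 \cdot \frac{6947}{729} = \frac{1048997}{729}$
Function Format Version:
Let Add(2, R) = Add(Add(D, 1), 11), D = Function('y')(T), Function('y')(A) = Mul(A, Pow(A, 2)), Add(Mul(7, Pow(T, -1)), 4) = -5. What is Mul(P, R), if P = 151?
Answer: Rational(1048997, 729) ≈ 1439.0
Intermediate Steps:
T = Rational(-7, 9) (T = Mul(7, Pow(Add(-4, -5), -1)) = Mul(7, Pow(-9, -1)) = Mul(7, Rational(-1, 9)) = Rational(-7, 9) ≈ -0.77778)
Function('y')(A) = Pow(A, 3)
D = Rational(-343, 729) (D = Pow(Rational(-7, 9), 3) = Rational(-343, 729) ≈ -0.47051)
R = Rational(6947, 729) (R = Add(-2, Add(Add(Rational(-343, 729), 1), 11)) = Add(-2, Add(Rational(386, 729), 11)) = Add(-2, Rational(8405, 729)) = Rational(6947, 729) ≈ 9.5295)
Mul(P, R) = Mul(151, Rational(6947, 729)) = Rational(1048997, 729)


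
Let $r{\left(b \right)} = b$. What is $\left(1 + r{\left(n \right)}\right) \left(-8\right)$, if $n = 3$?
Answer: $-32$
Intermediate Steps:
$\left(1 + r{\left(n \right)}\right) \left(-8\right) = \left(1 + 3\right) \left(-8\right) = 4 \left(-8\right) = -32$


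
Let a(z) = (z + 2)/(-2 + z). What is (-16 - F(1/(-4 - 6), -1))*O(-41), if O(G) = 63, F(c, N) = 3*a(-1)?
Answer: -945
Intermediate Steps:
a(z) = (2 + z)/(-2 + z)
F(c, N) = -1 (F(c, N) = 3*((2 - 1)/(-2 - 1)) = 3*(1/(-3)) = 3*(-1/3*1) = 3*(-1/3) = -1)
(-16 - F(1/(-4 - 6), -1))*O(-41) = (-16 - 1*(-1))*63 = (-16 + 1)*63 = -15*63 = -945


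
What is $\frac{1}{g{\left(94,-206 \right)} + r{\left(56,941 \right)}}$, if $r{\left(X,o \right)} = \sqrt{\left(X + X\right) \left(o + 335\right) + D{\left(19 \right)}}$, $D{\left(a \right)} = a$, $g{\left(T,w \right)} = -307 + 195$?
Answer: $\frac{112}{130387} + \frac{\sqrt{142931}}{130387} \approx 0.0037585$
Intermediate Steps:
$g{\left(T,w \right)} = -112$
$r{\left(X,o \right)} = \sqrt{19 + 2 X \left(335 + o\right)}$ ($r{\left(X,o \right)} = \sqrt{\left(X + X\right) \left(o + 335\right) + 19} = \sqrt{2 X \left(335 + o\right) + 19} = \sqrt{19 + 2 X \left(335 + o\right)}$)
$\frac{1}{g{\left(94,-206 \right)} + r{\left(56,941 \right)}} = \frac{1}{-112 + \sqrt{19 + 670 \cdot 56 + 2 \cdot 56 \cdot 941}} = \frac{1}{-112 + \sqrt{19 + 37520 + 105392}} = \frac{1}{-112 + \sqrt{142931}}$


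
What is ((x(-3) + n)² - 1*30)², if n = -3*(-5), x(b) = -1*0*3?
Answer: 38025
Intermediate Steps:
x(b) = 0 (x(b) = 0*3 = 0)
n = 15
((x(-3) + n)² - 1*30)² = ((0 + 15)² - 1*30)² = (15² - 30)² = (225 - 30)² = 195² = 38025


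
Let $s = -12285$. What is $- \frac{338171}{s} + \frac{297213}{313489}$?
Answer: $\frac{109664150324}{3851212365} \approx 28.475$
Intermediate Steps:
$- \frac{338171}{s} + \frac{297213}{313489} = - \frac{338171}{-12285} + \frac{297213}{313489} = \left(-338171\right) \left(- \frac{1}{12285}\right) + 297213 \cdot \frac{1}{313489} = \frac{338171}{12285} + \frac{297213}{313489} = \frac{109664150324}{3851212365}$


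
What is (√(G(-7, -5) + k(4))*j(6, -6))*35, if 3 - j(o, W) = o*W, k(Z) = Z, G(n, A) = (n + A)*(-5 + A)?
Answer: 2730*√31 ≈ 15200.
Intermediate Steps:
G(n, A) = (-5 + A)*(A + n) (G(n, A) = (A + n)*(-5 + A) = (-5 + A)*(A + n))
j(o, W) = 3 - W*o (j(o, W) = 3 - o*W = 3 - W*o)
(√(G(-7, -5) + k(4))*j(6, -6))*35 = (√(((-5)² - 5*(-5) - 5*(-7) - 5*(-7)) + 4)*(3 - 1*(-6)*6))*35 = (√((25 + 25 + 35 + 35) + 4)*(3 + 36))*35 = (√(120 + 4)*39)*35 = (√124*39)*35 = ((2*√31)*39)*35 = (78*√31)*35 = 2730*√31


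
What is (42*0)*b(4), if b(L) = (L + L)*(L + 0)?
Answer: 0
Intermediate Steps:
b(L) = 2*L² (b(L) = (2*L)*L = 2*L²)
(42*0)*b(4) = (42*0)*(2*4²) = 0*(2*16) = 0*32 = 0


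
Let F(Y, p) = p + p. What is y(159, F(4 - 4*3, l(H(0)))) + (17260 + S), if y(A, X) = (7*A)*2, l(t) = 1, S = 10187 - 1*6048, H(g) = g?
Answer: 23625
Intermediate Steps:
S = 4139 (S = 10187 - 6048 = 4139)
F(Y, p) = 2*p
y(A, X) = 14*A
y(159, F(4 - 4*3, l(H(0)))) + (17260 + S) = 14*159 + (17260 + 4139) = 2226 + 21399 = 23625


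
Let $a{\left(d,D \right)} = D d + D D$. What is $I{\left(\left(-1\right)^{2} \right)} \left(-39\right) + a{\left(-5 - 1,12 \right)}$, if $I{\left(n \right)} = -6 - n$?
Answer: $345$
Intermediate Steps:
$a{\left(d,D \right)} = D^{2} + D d$ ($a{\left(d,D \right)} = D d + D^{2} = D^{2} + D d$)
$I{\left(\left(-1\right)^{2} \right)} \left(-39\right) + a{\left(-5 - 1,12 \right)} = \left(-6 - \left(-1\right)^{2}\right) \left(-39\right) + 12 \left(12 - 6\right) = \left(-6 - 1\right) \left(-39\right) + 12 \left(12 - 6\right) = \left(-7\right) \left(-39\right) + 12 \cdot 6 = 273 + 72 = 345$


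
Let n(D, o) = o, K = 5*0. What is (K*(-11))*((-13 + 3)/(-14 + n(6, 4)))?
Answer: 0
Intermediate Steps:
K = 0
(K*(-11))*((-13 + 3)/(-14 + n(6, 4))) = (0*(-11))*((-13 + 3)/(-14 + 4)) = 0*(-10/(-10)) = 0*(-10*(-1/10)) = 0*1 = 0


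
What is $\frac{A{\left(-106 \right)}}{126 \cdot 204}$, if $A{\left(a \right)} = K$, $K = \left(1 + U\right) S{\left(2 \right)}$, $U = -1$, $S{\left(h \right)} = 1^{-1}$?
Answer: $0$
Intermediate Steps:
$S{\left(h \right)} = 1$
$K = 0$ ($K = \left(1 - 1\right) 1 = 0 \cdot 1 = 0$)
$A{\left(a \right)} = 0$
$\frac{A{\left(-106 \right)}}{126 \cdot 204} = \frac{0}{126 \cdot 204} = \frac{0}{25704} = 0 \cdot \frac{1}{25704} = 0$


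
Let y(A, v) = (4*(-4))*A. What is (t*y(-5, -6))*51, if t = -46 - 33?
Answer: -322320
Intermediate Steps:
y(A, v) = -16*A
t = -79
(t*y(-5, -6))*51 = -(-1264)*(-5)*51 = -79*80*51 = -6320*51 = -322320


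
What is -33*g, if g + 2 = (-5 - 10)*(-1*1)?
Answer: -429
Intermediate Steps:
g = 13 (g = -2 + (-5 - 10)*(-1*1) = -2 - 15*(-1) = -2 + 15 = 13)
-33*g = -33*13 = -429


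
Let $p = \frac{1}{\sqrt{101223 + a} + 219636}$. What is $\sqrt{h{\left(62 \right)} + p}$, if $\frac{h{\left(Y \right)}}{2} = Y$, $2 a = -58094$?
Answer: $\frac{\sqrt{27234865 + 496 \sqrt{4511}}}{2 \sqrt{54909 + \sqrt{4511}}} \approx 11.136$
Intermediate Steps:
$a = -29047$ ($a = \frac{1}{2} \left(-58094\right) = -29047$)
$h{\left(Y \right)} = 2 Y$
$p = \frac{1}{219636 + 4 \sqrt{4511}}$ ($p = \frac{1}{\sqrt{101223 - 29047} + 219636} = \frac{1}{\sqrt{72176} + 219636} = \frac{1}{4 \sqrt{4511} + 219636} = \frac{1}{219636 + 4 \sqrt{4511}} \approx 4.5474 \cdot 10^{-6}$)
$\sqrt{h{\left(62 \right)} + p} = \sqrt{2 \cdot 62 + \left(\frac{54909}{12059975080} - \frac{\sqrt{4511}}{12059975080}\right)} = \sqrt{124 + \left(\frac{54909}{12059975080} - \frac{\sqrt{4511}}{12059975080}\right)} = \sqrt{\frac{1495436964829}{12059975080} - \frac{\sqrt{4511}}{12059975080}}$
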